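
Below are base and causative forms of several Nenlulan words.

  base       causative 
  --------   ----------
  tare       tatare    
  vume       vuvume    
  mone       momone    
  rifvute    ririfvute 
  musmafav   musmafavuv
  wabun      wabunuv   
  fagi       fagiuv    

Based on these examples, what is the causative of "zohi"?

mone and musmafav both begin with m- yet inflect differently (momone, musmafavuv), so the first letter is not what conditions the rule; the final letter is.
"zohi" ends in -i. The one such stem in the data (fagi → fagiuv) adds -uv, so the same rule applies.
So zohi → zohiuv.

zohiuv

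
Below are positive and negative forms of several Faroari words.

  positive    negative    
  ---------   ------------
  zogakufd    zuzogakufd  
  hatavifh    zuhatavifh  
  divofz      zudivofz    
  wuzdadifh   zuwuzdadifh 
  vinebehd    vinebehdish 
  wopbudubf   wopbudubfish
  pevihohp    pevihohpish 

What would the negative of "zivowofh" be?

zuzivowofh

zogakufd and vinebehd both end in -d yet inflect differently (zuzogakufd, vinebehdish), so the final letter is not what conditions the rule; the second-to-last letter is.
"zivowofh" has second-to-last letter 'f'. The stems whose second-to-last letter is 'f' (zogakufd → zuzogakufd, hatavifh → zuhatavifh, divofz → zudivofz) add the prefix zu-.
The other pattern: stems whose second-to-last letter is 'b' or 'h' add -ish.
So zivowofh → zuzivowofh.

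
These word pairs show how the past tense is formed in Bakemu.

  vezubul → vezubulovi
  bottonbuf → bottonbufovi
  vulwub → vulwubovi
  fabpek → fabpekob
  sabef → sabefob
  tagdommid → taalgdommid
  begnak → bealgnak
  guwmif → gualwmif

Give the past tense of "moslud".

bottonbuf and sabef both end in -f yet inflect differently (bottonbufovi, sabefob), so the final letter is not what conditions the rule; the last vowel is.
"moslud" has last vowel 'u'. The stems whose last vowel is 'u' (vezubul → vezubulovi, bottonbuf → bottonbufovi, vulwub → vulwubovi) add -ovi.
The other patterns: stems whose last vowel is 'e' add -ob; stems whose last vowel is 'a' or 'i' insert -al- after the first vowel.
So moslud → mosludovi.

mosludovi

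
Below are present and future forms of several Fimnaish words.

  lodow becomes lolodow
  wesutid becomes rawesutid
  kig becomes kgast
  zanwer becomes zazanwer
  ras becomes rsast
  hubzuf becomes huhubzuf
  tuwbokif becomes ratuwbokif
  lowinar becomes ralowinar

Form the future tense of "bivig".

bibivig

hubzuf and tuwbokif both end in -f yet inflect differently (huhubzuf, ratuwbokif), so the final letter is not what conditions the rule; the number of vowels is.
"bivig" has 2 vowels. The stems with 2 vowels (zanwer → zazanwer, lodow → lolodow, hubzuf → huhubzuf) repeat the first consonant+vowel as a prefix.
The other patterns: stems with 1 vowel delete the last vowel and add -ast; stems with 3 vowels add the prefix ra-.
So bivig → bibivig.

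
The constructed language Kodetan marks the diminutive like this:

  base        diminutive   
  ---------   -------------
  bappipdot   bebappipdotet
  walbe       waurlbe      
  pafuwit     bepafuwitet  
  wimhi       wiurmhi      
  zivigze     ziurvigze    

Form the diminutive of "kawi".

pafuwit and wimhi both have last vowel 'i' yet inflect differently (bepafuwitet, wiurmhi), so the last vowel is not what conditions the rule; whether the stem ends in a vowel or a consonant is.
"kawi" ends in a vowel. The stems ending in a vowel (walbe → waurlbe, wimhi → wiurmhi, zivigze → ziurvigze) insert -ur- after the first vowel.
So kawi → kaurwi.

kaurwi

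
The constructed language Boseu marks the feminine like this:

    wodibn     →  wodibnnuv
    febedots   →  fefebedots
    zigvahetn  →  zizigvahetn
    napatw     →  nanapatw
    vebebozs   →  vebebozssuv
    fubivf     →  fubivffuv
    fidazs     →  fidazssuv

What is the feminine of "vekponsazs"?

vekponsazssuv

"vekponsazs" has second-to-last letter 'z'. The stems whose second-to-last letter is 'z' (vebebozs → vebebozssuv, fidazs → fidazssuv) double the final consonant and add -uv.
The other pattern: stems whose second-to-last letter is 't' repeat the first consonant+vowel as a prefix.
So vekponsazs → vekponsazssuv.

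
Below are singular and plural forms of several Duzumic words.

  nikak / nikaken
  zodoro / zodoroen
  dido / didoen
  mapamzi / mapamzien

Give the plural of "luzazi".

Every pair shown (nikak → nikaken, zodoro → zodoroen, dido → didoen, …) follows the same rule: add -en.
So luzazi → luzazien.

luzazien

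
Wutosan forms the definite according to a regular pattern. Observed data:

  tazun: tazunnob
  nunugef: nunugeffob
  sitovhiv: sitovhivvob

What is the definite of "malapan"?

malapannob

Every pair shown (tazun → tazunnob, nunugef → nunugeffob, sitovhiv → sitovhivvob) follows the same rule: double the final consonant and add -ob.
So malapan → malapannob.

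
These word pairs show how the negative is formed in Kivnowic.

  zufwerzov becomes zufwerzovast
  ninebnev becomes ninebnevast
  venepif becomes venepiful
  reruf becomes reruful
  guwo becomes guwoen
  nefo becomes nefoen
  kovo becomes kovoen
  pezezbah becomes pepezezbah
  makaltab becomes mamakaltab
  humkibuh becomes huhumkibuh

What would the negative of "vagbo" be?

zufwerzov and guwo both have last vowel 'o' yet inflect differently (zufwerzovast, guwoen), so the last vowel is not what conditions the rule; the final letter is.
"vagbo" ends in -o. The stems ending in -o (guwo → guwoen, nefo → nefoen, kovo → kovoen) add -en.
The other patterns: stems ending in -v add -ast; stems ending in -f add -ul; stems ending in -b or -h repeat the first consonant+vowel as a prefix.
So vagbo → vagboen.

vagboen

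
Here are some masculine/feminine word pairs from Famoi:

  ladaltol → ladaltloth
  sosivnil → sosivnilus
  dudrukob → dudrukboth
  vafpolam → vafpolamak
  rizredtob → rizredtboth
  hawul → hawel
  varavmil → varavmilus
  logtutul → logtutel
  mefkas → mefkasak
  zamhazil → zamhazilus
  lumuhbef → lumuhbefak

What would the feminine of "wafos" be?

wafsoth

hawul and zamhazil both end in -l yet inflect differently (hawel, zamhazilus), so the final letter is not what conditions the rule; the last vowel is.
"wafos" has last vowel 'o'. The stems whose last vowel is 'o' (rizredtob → rizredtboth, ladaltol → ladaltloth, dudrukob → dudrukboth) delete the last vowel and add -oth.
The other patterns: stems whose last vowel is 'u' change the last vowel to 'e'; stems whose last vowel is 'i' add -us; stems whose last vowel is 'a' or 'e' add -ak.
So wafos → wafsoth.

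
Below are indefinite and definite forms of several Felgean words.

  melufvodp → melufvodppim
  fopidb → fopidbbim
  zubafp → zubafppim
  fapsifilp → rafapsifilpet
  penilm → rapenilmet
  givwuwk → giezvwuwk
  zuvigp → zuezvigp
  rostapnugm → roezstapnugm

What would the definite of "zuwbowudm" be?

melufvodp and fapsifilp both end in -p yet inflect differently (melufvodppim, rafapsifilpet), so the final letter is not what conditions the rule; the second-to-last letter is.
"zuwbowudm" has second-to-last letter 'd'. The stems whose second-to-last letter is 'd' (melufvodp → melufvodppim, fopidb → fopidbbim) double the final consonant and add -im.
So zuwbowudm → zuwbowudmmim.

zuwbowudmmim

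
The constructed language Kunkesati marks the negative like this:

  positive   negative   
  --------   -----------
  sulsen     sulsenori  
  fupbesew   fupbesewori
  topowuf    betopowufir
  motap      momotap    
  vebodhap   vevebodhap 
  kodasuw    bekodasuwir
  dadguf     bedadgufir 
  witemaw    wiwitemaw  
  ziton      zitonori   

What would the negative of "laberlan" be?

witemaw and kodasuw both end in -w yet inflect differently (wiwitemaw, bekodasuwir), so the final letter is not what conditions the rule; the last vowel is.
"laberlan" has last vowel 'a'. The stems whose last vowel is 'a' (vebodhap → vevebodhap, motap → momotap, witemaw → wiwitemaw) repeat the first consonant+vowel as a prefix.
The other patterns: stems whose last vowel is 'u' add be- … -ir around the stem; stems whose last vowel is 'e' or 'o' add -ori.
So laberlan → lalaberlan.

lalaberlan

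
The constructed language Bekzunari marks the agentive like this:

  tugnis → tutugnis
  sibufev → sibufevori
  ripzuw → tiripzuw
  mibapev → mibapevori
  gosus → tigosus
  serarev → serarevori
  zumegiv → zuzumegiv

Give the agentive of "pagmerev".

pagmerevori

serarev and zumegiv both end in -v yet inflect differently (serarevori, zuzumegiv), so the final letter is not what conditions the rule; the last vowel is.
"pagmerev" has last vowel 'e'. The stems whose last vowel is 'e' (serarev → serarevori, mibapev → mibapevori, sibufev → sibufevori) add -ori.
The other patterns: stems whose last vowel is 'u' add the prefix ti-; stems whose last vowel is 'i' repeat the first consonant+vowel as a prefix.
So pagmerev → pagmerevori.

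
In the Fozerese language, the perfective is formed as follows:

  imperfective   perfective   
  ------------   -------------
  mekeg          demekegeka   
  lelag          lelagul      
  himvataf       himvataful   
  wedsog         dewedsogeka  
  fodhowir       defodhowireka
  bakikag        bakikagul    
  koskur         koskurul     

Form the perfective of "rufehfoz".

derufehfozeka

"rufehfoz" has last vowel 'o'. The one such stem in the data (wedsog → dewedsogeka) adds de- … -eka around the stem, so the same rule applies.
So rufehfoz → derufehfozeka.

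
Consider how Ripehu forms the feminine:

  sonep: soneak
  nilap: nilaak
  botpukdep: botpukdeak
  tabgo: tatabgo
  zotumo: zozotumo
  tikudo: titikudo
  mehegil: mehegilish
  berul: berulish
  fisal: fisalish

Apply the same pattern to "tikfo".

titikfo

nilap and fisal both have last vowel 'a' yet inflect differently (nilaak, fisalish), so the last vowel is not what conditions the rule; the final letter is.
"tikfo" ends in -o. The stems ending in -o (tabgo → tatabgo, zotumo → zozotumo, tikudo → titikudo) repeat the first consonant+vowel as a prefix.
The other patterns: stems ending in -p drop the final letter and add -ak; stems ending in -l add -ish.
So tikfo → titikfo.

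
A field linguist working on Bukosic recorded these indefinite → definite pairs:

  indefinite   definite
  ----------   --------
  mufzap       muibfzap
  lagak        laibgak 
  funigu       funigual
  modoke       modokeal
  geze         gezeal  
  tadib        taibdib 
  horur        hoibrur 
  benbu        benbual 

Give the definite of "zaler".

zaibler

"zaler" ends in a consonant. The stems ending in a consonant (mufzap → muibfzap, tadib → taibdib, lagak → laibgak) insert -ib- after the first vowel.
The other pattern: stems ending in a vowel add -al.
So zaler → zaibler.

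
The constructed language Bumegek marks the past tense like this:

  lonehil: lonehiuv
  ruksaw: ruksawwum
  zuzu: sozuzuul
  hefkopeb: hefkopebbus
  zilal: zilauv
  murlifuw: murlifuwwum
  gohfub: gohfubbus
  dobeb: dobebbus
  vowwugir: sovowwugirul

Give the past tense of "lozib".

lozibbus

zilal and ruksaw both have last vowel 'a' yet inflect differently (zilauv, ruksawwum), so the last vowel is not what conditions the rule; the final letter is.
"lozib" ends in -b. The stems ending in -b (hefkopeb → hefkopebbus, dobeb → dobebbus, gohfub → gohfubbus) double the final consonant and add -us.
So lozib → lozibbus.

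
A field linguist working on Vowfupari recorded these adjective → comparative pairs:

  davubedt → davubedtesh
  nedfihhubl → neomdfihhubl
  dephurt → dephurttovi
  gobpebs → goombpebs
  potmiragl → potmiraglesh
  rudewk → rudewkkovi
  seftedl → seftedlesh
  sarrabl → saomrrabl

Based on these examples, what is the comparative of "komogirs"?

nedfihhubl and potmiragl both end in -l yet inflect differently (neomdfihhubl, potmiraglesh), so the final letter is not what conditions the rule; the second-to-last letter is.
"komogirs" has second-to-last letter 'r'. The one such stem in the data (dephurt → dephurttovi) doubles the final consonant and adds -ovi (as does rudewk), so the same rule applies.
The other patterns: stems whose second-to-last letter is 'b' insert -om- after the first vowel; stems whose second-to-last letter is 'd' or 'g' add -esh.
So komogirs → komogirssovi.

komogirssovi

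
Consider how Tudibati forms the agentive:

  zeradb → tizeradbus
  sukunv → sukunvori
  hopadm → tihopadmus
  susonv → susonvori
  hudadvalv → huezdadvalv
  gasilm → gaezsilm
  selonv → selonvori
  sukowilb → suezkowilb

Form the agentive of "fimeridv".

tifimeridvus

"fimeridv" has second-to-last letter 'd'. The stems whose second-to-last letter is 'd' (hopadm → tihopadmus, zeradb → tizeradbus) add ti- … -us around the stem.
The other patterns: stems whose second-to-last letter is 'n' add -ori; stems whose second-to-last letter is 'l' insert -ez- after the first vowel.
So fimeridv → tifimeridvus.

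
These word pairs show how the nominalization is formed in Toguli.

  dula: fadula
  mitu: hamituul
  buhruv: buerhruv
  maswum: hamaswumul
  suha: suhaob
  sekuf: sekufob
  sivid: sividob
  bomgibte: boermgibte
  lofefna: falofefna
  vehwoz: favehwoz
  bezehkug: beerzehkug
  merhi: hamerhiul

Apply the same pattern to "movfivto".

suha and lofefna both end in -a yet inflect differently (suhaob, falofefna), so the final letter is not what conditions the rule; the first letter is.
"movfivto" begins with m-. The stems beginning with m- (maswum → hamaswumul, mitu → hamituul, merhi → hamerhiul) add ha- … -ul around the stem.
So movfivto → hamovfivtoul.

hamovfivtoul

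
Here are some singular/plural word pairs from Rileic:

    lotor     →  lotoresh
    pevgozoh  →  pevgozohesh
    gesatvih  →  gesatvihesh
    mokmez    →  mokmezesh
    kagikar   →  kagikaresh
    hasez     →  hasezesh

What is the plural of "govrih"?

Every pair shown (lotor → lotoresh, pevgozoh → pevgozohesh, gesatvih → gesatvihesh, …) follows the same rule: add -esh.
So govrih → govrihesh.

govrihesh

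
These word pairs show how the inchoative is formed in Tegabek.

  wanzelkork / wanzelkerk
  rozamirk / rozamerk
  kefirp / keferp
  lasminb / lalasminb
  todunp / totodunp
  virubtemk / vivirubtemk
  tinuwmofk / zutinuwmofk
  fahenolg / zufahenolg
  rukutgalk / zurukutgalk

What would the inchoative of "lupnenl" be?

lulupnenl

kefirp and todunp both end in -p yet inflect differently (keferp, totodunp), so the final letter is not what conditions the rule; the second-to-last letter is.
"lupnenl" has second-to-last letter 'n'. The stems whose second-to-last letter is 'n' (lasminb → lalasminb, todunp → totodunp) repeat the first consonant+vowel as a prefix.
The other patterns: stems whose second-to-last letter is 'r' change the last vowel to 'e'; stems whose second-to-last letter is 'f' or 'l' add the prefix zu-.
So lupnenl → lulupnenl.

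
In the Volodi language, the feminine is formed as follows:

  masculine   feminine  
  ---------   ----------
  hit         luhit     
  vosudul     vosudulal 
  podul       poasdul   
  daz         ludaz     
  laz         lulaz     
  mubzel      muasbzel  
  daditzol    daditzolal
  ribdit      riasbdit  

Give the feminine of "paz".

lupaz

hit and ribdit both end in -t yet inflect differently (luhit, riasbdit), so the final letter is not what conditions the rule; the number of vowels is.
"paz" has 1 vowel. The stems with 1 vowel (hit → luhit, daz → ludaz, laz → lulaz) add the prefix lu-.
So paz → lupaz.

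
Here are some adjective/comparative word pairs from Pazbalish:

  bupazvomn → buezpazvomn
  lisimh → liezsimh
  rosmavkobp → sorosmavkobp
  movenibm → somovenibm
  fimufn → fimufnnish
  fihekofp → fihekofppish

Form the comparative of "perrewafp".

"perrewafp" has second-to-last letter 'f'. The stems whose second-to-last letter is 'f' (fimufn → fimufnnish, fihekofp → fihekofppish) double the final consonant and add -ish.
The other patterns: stems whose second-to-last letter is 'b' add the prefix so-; stems whose second-to-last letter is 'm' insert -ez- after the first vowel.
So perrewafp → perrewafppish.

perrewafppish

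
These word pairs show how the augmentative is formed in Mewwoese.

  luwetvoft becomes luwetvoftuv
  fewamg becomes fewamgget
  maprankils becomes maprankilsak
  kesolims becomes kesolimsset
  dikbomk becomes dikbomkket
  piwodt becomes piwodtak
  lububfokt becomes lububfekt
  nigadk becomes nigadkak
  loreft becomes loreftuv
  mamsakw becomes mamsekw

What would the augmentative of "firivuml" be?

lububfokt and luwetvoft both end in -t yet inflect differently (lububfekt, luwetvoftuv), so the final letter is not what conditions the rule; the second-to-last letter is.
"firivuml" has second-to-last letter 'm'. The stems whose second-to-last letter is 'm' (fewamg → fewamgget, dikbomk → dikbomkket, kesolims → kesolimsset) double the final consonant and add -et.
The other patterns: stems whose second-to-last letter is 'k' change the last vowel to 'e'; stems whose second-to-last letter is 'f' add -uv; stems whose second-to-last letter is 'd' or 'l' add -ak.
So firivuml → firivumllet.

firivumllet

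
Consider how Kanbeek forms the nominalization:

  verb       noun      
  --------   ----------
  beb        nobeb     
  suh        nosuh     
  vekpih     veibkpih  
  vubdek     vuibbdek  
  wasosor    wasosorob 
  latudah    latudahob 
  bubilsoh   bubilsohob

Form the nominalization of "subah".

suh and vekpih both end in -h yet inflect differently (nosuh, veibkpih), so the final letter is not what conditions the rule; the number of vowels is.
"subah" has 2 vowels. The stems with 2 vowels (vekpih → veibkpih, vubdek → vuibbdek) insert -ib- after the first vowel.
So subah → suibbah.

suibbah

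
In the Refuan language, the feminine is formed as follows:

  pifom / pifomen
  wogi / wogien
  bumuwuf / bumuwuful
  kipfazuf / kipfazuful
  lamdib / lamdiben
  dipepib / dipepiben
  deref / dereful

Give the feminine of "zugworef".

deref and dipepib both begin with d- yet inflect differently (dereful, dipepiben), so the first letter is not what conditions the rule; the final letter is.
"zugworef" ends in -f. The stems ending in -f (kipfazuf → kipfazuful, bumuwuf → bumuwuful, deref → dereful) add -ul.
The other pattern: stems ending in -b, -i or -m add -en.
So zugworef → zugworeful.

zugworeful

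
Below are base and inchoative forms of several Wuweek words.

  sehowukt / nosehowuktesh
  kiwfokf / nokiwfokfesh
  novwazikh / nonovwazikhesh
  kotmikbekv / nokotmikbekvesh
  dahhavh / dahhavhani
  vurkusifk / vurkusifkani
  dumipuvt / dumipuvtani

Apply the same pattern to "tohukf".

notohukfesh

"tohukf" has second-to-last letter 'k'. The stems whose second-to-last letter is 'k' (sehowukt → nosehowuktesh, kiwfokf → nokiwfokfesh, novwazikh → nonovwazikhesh) add no- … -esh around the stem.
The other pattern: stems whose second-to-last letter is 'f' or 'v' add -ani.
So tohukf → notohukfesh.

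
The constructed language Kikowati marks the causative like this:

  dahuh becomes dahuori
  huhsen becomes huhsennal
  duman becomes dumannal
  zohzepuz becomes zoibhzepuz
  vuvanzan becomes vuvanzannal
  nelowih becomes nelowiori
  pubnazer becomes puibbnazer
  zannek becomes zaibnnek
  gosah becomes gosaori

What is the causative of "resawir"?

"resawir" ends in -r. The one such stem in the data (pubnazer → puibbnazer) inserts -ib- after the first vowel (as do zannek, zohzepuz), so the same rule applies.
The other patterns: stems ending in -n double the final consonant and add -al; stems ending in -h drop the final letter and add -ori.
So resawir → reibsawir.

reibsawir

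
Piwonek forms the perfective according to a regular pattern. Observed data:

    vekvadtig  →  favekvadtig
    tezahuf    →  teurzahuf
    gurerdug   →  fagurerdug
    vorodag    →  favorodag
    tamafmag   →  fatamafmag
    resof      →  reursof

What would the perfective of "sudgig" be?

fasudgig

gurerdug and tezahuf both have last vowel 'u' yet inflect differently (fagurerdug, teurzahuf), so the last vowel is not what conditions the rule; the final letter is.
"sudgig" ends in -g. The stems ending in -g (vekvadtig → favekvadtig, gurerdug → fagurerdug, tamafmag → fatamafmag) add the prefix fa-.
The other pattern: stems ending in -f insert -ur- after the first vowel.
So sudgig → fasudgig.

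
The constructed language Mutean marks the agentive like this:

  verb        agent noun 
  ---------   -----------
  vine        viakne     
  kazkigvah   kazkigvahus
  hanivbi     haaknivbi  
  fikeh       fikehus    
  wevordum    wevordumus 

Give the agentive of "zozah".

zozahus

vine and fikeh both have last vowel 'e' yet inflect differently (viakne, fikehus), so the last vowel is not what conditions the rule; whether the stem ends in a vowel or a consonant is.
"zozah" ends in a consonant. The stems ending in a consonant (fikeh → fikehus, kazkigvah → kazkigvahus, wevordum → wevordumus) add -us.
So zozah → zozahus.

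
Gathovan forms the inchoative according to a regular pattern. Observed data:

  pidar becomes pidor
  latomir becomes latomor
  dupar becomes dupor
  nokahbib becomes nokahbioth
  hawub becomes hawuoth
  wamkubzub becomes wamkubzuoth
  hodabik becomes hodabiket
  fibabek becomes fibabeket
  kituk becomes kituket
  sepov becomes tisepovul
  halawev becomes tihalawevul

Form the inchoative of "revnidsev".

tirevnidsevul

"revnidsev" ends in -v. The stems ending in -v (sepov → tisepovul, halawev → tihalawevul) add ti- … -ul around the stem.
The other patterns: stems ending in -r change the last vowel to 'o'; stems ending in -b drop the final letter and add -oth; stems ending in -k add -et.
So revnidsev → tirevnidsevul.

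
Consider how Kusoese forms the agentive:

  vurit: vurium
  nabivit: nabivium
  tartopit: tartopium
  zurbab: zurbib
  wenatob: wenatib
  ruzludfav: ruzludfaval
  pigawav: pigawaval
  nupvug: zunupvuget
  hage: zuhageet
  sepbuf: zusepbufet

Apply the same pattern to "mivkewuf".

"mivkewuf" ends in -f. The one such stem in the data (sepbuf → zusepbufet) adds zu- … -et around the stem, so the same rule applies.
So mivkewuf → zumivkewufet.

zumivkewufet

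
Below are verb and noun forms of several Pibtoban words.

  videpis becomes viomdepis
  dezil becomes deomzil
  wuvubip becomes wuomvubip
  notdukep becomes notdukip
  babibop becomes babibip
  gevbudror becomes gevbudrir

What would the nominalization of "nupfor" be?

"nupfor" has last vowel 'o'. The stems whose last vowel is 'o' (babibop → babibip, gevbudror → gevbudrir) change the last vowel to 'i'.
The other pattern: stems whose last vowel is 'i' insert -om- after the first vowel.
So nupfor → nupfir.

nupfir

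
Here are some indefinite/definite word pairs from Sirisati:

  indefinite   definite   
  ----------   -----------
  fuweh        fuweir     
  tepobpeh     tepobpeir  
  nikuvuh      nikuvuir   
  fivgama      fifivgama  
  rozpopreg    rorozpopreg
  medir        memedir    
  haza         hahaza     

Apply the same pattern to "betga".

fuweh and rozpopreg both have last vowel 'e' yet inflect differently (fuweir, rorozpopreg), so the last vowel is not what conditions the rule; the final letter is.
"betga" ends in -a. The stems ending in -a (haza → hahaza, fivgama → fifivgama) repeat the first consonant+vowel as a prefix.
So betga → bebetga.

bebetga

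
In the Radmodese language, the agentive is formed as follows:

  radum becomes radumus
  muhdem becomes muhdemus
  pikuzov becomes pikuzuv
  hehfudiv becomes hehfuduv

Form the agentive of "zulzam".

"zulzam" ends in -m. The stems ending in -m (radum → radumus, muhdem → muhdemus) add -us.
The other pattern: stems ending in -v change the last vowel to 'u'.
So zulzam → zulzamus.

zulzamus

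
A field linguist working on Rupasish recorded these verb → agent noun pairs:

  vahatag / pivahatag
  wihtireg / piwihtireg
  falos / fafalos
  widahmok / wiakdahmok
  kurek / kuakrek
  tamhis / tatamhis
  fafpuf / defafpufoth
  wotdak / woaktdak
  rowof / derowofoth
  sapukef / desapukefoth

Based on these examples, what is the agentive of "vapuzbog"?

"vapuzbog" ends in -g. The stems ending in -g (vahatag → pivahatag, wihtireg → piwihtireg) add the prefix pi-.
The other patterns: stems ending in -s repeat the first consonant+vowel as a prefix; stems ending in -f add de- … -oth around the stem; stems ending in -k insert -ak- after the first vowel.
So vapuzbog → pivapuzbog.

pivapuzbog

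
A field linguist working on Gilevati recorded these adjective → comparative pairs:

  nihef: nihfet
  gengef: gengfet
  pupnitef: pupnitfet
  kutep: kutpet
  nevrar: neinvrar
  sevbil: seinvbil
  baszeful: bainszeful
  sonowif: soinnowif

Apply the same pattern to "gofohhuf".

nihef and sonowif both end in -f yet inflect differently (nihfet, soinnowif), so the final letter is not what conditions the rule; the last vowel is.
"gofohhuf" has last vowel 'u'. The one such stem in the data (baszeful → bainszeful) inserts -in- after the first vowel (as do nevrar, sevbil), so the same rule applies.
So gofohhuf → goinfohhuf.

goinfohhuf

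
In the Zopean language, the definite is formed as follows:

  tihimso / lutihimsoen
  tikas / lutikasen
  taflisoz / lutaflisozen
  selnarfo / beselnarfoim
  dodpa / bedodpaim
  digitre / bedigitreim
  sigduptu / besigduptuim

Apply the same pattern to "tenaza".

lutenazaen

tihimso and selnarfo both end in -o yet inflect differently (lutihimsoen, beselnarfoim), so the final letter is not what conditions the rule; the first letter is.
"tenaza" begins with t-. The stems beginning with t- (tihimso → lutihimsoen, tikas → lutikasen, taflisoz → lutaflisozen) add lu- … -en around the stem.
The other pattern: stems beginning with d- or s- add be- … -im around the stem.
So tenaza → lutenazaen.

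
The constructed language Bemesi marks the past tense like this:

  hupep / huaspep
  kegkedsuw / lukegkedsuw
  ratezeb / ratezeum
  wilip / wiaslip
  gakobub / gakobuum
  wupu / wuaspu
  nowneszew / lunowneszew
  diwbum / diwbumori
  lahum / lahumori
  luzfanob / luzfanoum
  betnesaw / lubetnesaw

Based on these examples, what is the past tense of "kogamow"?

kegkedsuw and lahum both have last vowel 'u' yet inflect differently (lukegkedsuw, lahumori), so the last vowel is not what conditions the rule; the final letter is.
"kogamow" ends in -w. The stems ending in -w (kegkedsuw → lukegkedsuw, nowneszew → lunowneszew, betnesaw → lubetnesaw) add the prefix lu-.
The other patterns: stems ending in -m add -ori; stems ending in -b drop the final letter and add -um; stems ending in -p or -u insert -as- after the first vowel.
So kogamow → lukogamow.

lukogamow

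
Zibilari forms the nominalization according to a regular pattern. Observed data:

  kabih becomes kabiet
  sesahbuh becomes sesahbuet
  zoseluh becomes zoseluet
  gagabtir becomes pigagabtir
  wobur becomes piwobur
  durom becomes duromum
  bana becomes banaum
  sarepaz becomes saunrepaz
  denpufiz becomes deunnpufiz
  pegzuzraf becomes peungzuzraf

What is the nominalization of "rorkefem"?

"rorkefem" ends in -m. The one such stem in the data (durom → duromum) adds -um, so the same rule applies.
So rorkefem → rorkefemum.

rorkefemum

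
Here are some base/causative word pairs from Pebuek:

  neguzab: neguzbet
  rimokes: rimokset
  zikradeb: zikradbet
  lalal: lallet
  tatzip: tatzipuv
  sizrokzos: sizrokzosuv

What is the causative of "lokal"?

loklet

"lokal" has last vowel 'a'. The stems whose last vowel is 'a' (neguzab → neguzbet, lalal → lallet) delete the last vowel and add -et.
The other pattern: stems whose last vowel is 'i' or 'o' add -uv.
So lokal → loklet.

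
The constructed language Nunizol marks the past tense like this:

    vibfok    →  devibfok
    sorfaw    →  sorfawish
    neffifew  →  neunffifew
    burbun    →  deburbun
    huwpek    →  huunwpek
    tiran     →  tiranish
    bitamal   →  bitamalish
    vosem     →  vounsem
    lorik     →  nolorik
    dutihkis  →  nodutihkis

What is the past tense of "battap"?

sorfaw and neffifew both end in -w yet inflect differently (sorfawish, neunffifew), so the final letter is not what conditions the rule; the last vowel is.
"battap" has last vowel 'a'. The stems whose last vowel is 'a' (tiran → tiranish, bitamal → bitamalish, sorfaw → sorfawish) add -ish.
The other patterns: stems whose last vowel is 'i' add the prefix no-; stems whose last vowel is 'e' insert -un- after the first vowel; stems whose last vowel is 'o' or 'u' add the prefix de-.
So battap → battapish.

battapish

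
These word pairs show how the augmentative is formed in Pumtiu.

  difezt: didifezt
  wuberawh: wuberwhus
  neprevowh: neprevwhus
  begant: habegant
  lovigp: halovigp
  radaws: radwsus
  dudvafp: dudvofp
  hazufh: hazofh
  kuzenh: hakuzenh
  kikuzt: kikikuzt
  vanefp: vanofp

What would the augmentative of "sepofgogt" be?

hasepofgogt

"sepofgogt" has second-to-last letter 'g'. The one such stem in the data (lovigp → halovigp) adds the prefix ha-, so the same rule applies.
The other patterns: stems whose second-to-last letter is 'z' repeat the first consonant+vowel as a prefix; stems whose second-to-last letter is 'w' delete the last vowel and add -us; stems whose second-to-last letter is 'f' change the last vowel to 'o'.
So sepofgogt → hasepofgogt.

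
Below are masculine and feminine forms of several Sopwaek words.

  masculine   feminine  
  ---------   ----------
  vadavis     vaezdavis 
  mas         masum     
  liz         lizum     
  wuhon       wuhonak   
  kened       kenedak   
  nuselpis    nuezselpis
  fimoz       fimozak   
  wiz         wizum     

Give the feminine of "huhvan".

liz and fimoz both end in -z yet inflect differently (lizum, fimozak), so the final letter is not what conditions the rule; the number of vowels is.
"huhvan" has 2 vowels. The stems with 2 vowels (kened → kenedak, fimoz → fimozak, wuhon → wuhonak) add -ak.
So huhvan → huhvanak.

huhvanak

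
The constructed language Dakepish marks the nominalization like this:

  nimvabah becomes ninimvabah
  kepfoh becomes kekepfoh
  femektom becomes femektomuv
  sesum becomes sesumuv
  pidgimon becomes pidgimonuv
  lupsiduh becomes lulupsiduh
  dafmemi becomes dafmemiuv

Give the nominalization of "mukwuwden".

mukwuwdenuv

kepfoh and femektom both have last vowel 'o' yet inflect differently (kekepfoh, femektomuv), so the last vowel is not what conditions the rule; the final letter is.
"mukwuwden" ends in -n. The one such stem in the data (pidgimon → pidgimonuv) adds -uv, so the same rule applies.
So mukwuwden → mukwuwdenuv.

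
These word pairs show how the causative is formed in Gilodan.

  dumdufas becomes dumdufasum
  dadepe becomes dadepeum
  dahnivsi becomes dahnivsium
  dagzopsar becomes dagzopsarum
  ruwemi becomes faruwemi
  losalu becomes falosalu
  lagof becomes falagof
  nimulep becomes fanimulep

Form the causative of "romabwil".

faromabwil

dahnivsi and ruwemi both end in -i yet inflect differently (dahnivsium, faruwemi), so the final letter is not what conditions the rule; the first letter is.
"romabwil" begins with r-. The one such stem in the data (ruwemi → faruwemi) adds the prefix fa-, so the same rule applies.
The other pattern: stems beginning with d- add -um.
So romabwil → faromabwil.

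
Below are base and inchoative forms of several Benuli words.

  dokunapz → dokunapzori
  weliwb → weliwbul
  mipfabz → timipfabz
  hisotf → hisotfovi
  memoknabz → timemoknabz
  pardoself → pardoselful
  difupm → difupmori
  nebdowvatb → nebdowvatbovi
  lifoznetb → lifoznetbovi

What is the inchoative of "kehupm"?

"kehupm" has second-to-last letter 'p'. The stems whose second-to-last letter is 'p' (difupm → difupmori, dokunapz → dokunapzori) add -ori.
So kehupm → kehupmori.

kehupmori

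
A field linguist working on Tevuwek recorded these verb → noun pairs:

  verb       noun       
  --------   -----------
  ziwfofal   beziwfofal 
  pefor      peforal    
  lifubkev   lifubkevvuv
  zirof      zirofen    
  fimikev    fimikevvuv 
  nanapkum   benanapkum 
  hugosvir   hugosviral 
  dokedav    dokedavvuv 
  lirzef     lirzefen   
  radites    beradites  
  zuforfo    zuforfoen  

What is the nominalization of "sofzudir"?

zuforfo and pefor both have last vowel 'o' yet inflect differently (zuforfoen, peforal), so the last vowel is not what conditions the rule; the final letter is.
"sofzudir" ends in -r. The stems ending in -r (pefor → peforal, hugosvir → hugosviral) add -al.
The other patterns: stems ending in -f or -o add -en; stems ending in -v double the final consonant and add -uv; stems ending in -l, -m or -s add the prefix be-.
So sofzudir → sofzudiral.

sofzudiral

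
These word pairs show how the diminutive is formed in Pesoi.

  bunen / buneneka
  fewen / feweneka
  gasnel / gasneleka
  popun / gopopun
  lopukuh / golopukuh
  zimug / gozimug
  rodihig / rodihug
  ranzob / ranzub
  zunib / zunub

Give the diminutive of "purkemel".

"purkemel" has last vowel 'e'. The stems whose last vowel is 'e' (bunen → buneneka, fewen → feweneka, gasnel → gasneleka) add -eka.
So purkemel → purkemeleka.

purkemeleka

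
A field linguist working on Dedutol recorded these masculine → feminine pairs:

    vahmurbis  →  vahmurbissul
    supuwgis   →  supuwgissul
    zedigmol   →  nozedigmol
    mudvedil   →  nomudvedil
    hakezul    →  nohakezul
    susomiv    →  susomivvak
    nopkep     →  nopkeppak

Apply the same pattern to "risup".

risuppak

vahmurbis and mudvedil both have last vowel 'i' yet inflect differently (vahmurbissul, nomudvedil), so the last vowel is not what conditions the rule; the final letter is.
"risup" ends in -p. The one such stem in the data (nopkep → nopkeppak) doubles the final consonant and adds -ak (as does susomiv), so the same rule applies.
So risup → risuppak.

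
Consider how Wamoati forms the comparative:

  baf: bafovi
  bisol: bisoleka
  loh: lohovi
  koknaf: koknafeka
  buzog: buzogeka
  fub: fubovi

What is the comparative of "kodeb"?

kodebeka

baf and koknaf both end in -f yet inflect differently (bafovi, koknafeka), so the final letter is not what conditions the rule; the number of vowels is.
"kodeb" has 2 vowels. The stems with 2 vowels (koknaf → koknafeka, bisol → bisoleka, buzog → buzogeka) add -eka.
The other pattern: stems with 1 vowel add -ovi.
So kodeb → kodebeka.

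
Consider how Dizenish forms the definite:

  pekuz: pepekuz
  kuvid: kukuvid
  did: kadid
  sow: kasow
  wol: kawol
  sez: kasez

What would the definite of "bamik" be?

kuvid and did both end in -d yet inflect differently (kukuvid, kadid), so the final letter is not what conditions the rule; the number of vowels is.
"bamik" has 2 vowels. The stems with 2 vowels (pekuz → pepekuz, kuvid → kukuvid) repeat the first consonant+vowel as a prefix.
The other pattern: stems with 1 vowel add the prefix ka-.
So bamik → babamik.

babamik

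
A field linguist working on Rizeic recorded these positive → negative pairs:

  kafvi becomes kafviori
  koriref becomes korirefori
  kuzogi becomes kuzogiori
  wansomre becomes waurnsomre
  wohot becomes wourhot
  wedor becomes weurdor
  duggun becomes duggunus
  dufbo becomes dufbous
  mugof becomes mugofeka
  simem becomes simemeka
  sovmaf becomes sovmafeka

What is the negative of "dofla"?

doflaus

koriref and mugof both end in -f yet inflect differently (korirefori, mugofeka), so the final letter is not what conditions the rule; the first letter is.
"dofla" begins with d-. The stems beginning with d- (duggun → duggunus, dufbo → dufbous) add -us.
So dofla → doflaus.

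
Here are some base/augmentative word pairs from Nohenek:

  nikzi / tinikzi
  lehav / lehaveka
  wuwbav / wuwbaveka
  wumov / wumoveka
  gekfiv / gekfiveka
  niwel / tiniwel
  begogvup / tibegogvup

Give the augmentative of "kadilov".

gekfiv and nikzi both have last vowel 'i' yet inflect differently (gekfiveka, tinikzi), so the last vowel is not what conditions the rule; the final letter is.
"kadilov" ends in -v. The stems ending in -v (lehav → lehaveka, wumov → wumoveka, gekfiv → gekfiveka) add -eka.
So kadilov → kadiloveka.

kadiloveka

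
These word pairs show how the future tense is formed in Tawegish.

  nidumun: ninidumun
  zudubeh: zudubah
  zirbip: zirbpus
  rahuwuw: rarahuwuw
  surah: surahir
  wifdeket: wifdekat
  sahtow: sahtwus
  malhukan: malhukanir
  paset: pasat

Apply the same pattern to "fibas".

fibasir

"fibas" has last vowel 'a'. The stems whose last vowel is 'a' (surah → surahir, malhukan → malhukanir) add -ir.
The other patterns: stems whose last vowel is 'u' repeat the first consonant+vowel as a prefix; stems whose last vowel is 'i' or 'o' delete the last vowel and add -us; stems whose last vowel is 'e' change the last vowel to 'a'.
So fibas → fibasir.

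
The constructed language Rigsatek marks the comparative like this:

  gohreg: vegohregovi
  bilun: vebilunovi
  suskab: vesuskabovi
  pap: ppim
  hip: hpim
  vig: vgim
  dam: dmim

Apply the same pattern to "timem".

vetimemovi

gohreg and vig both end in -g yet inflect differently (vegohregovi, vgim), so the final letter is not what conditions the rule; the number of vowels is.
"timem" has 2 vowels. The stems with 2 vowels (gohreg → vegohregovi, bilun → vebilunovi, suskab → vesuskabovi) add ve- … -ovi around the stem.
The other pattern: stems with 1 vowel delete the last vowel and add -im.
So timem → vetimemovi.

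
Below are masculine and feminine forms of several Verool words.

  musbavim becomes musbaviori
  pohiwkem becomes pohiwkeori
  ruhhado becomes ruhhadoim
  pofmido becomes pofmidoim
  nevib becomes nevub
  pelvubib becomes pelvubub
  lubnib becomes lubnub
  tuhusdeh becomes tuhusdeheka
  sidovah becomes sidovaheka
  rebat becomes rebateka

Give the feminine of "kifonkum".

kifonkuori

musbavim and nevib both have last vowel 'i' yet inflect differently (musbaviori, nevub), so the last vowel is not what conditions the rule; the final letter is.
"kifonkum" ends in -m. The stems ending in -m (musbavim → musbaviori, pohiwkem → pohiwkeori) drop the final letter and add -ori.
The other patterns: stems ending in -o add -im; stems ending in -b change the last vowel to 'u'; stems ending in -h or -t add -eka.
So kifonkum → kifonkuori.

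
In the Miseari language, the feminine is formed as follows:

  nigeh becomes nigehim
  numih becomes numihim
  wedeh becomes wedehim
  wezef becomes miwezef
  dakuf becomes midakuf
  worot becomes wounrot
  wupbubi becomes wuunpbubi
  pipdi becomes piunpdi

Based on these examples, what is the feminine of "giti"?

nigeh and wezef both have last vowel 'e' yet inflect differently (nigehim, miwezef), so the last vowel is not what conditions the rule; the final letter is.
"giti" ends in -i. The stems ending in -i (wupbubi → wuunpbubi, pipdi → piunpdi) insert -un- after the first vowel.
The other patterns: stems ending in -h add -im; stems ending in -f add the prefix mi-.
So giti → giunti.

giunti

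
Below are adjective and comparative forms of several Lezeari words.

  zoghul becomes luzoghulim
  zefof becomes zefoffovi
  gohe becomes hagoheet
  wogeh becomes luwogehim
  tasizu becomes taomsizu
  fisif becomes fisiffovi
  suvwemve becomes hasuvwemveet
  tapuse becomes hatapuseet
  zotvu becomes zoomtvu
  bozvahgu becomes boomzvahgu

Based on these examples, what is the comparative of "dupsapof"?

dupsapoffovi

"dupsapof" ends in -f. The stems ending in -f (fisif → fisiffovi, zefof → zefoffovi) double the final consonant and add -ovi.
The other patterns: stems ending in -e add ha- … -et around the stem; stems ending in -u insert -om- after the first vowel; stems ending in -h or -l add lu- … -im around the stem.
So dupsapof → dupsapoffovi.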